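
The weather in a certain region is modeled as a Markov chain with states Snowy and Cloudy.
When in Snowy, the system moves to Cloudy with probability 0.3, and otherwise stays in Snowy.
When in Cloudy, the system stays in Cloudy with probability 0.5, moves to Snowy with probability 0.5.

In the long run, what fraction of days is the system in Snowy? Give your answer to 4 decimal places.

Let the stationary distribution be π with π = πP and π_1 + π_2 = 1.
π_1 = 0.7·π_1 + 0.5·π_2
Solving with the normalization constraint gives π = (0.6250, 0.3750).
So the stationary probability of Snowy is 0.6250.

0.6250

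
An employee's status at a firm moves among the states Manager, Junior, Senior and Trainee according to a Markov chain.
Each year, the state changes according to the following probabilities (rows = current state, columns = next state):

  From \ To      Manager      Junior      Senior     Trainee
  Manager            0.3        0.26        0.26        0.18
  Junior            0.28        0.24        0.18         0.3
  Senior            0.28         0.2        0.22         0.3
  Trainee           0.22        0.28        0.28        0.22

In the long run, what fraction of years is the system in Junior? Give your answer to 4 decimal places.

0.2459

Let the stationary distribution be π with π = πP and π_1 + π_2 + π_3 + π_4 = 1.
π_1 = 0.3·π_1 + 0.28·π_2 + 0.28·π_3 + 0.22·π_4
π_2 = 0.26·π_1 + 0.24·π_2 + 0.2·π_3 + 0.28·π_4
π_3 = 0.26·π_1 + 0.18·π_2 + 0.22·π_3 + 0.28·π_4
Solving with the normalization constraint gives π = (0.2705, 0.2459, 0.2358, 0.2477).
So the stationary probability of Junior is 0.2459.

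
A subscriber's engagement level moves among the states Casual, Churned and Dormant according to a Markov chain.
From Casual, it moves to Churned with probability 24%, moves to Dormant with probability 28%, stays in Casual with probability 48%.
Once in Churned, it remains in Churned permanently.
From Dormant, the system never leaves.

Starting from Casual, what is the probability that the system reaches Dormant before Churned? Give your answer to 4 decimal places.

0.5385

Let h(s) be the probability of absorption at Dormant starting from transient state s. Then h(Dormant) = 1 and h(Churned) = 0. By first-step analysis:
h(Casual) = 0.48·h(Casual) + 0.24·0 + 0.28·1
Solving: h(Casual) = 0.5385.
Starting from Casual, the probability is 0.5385.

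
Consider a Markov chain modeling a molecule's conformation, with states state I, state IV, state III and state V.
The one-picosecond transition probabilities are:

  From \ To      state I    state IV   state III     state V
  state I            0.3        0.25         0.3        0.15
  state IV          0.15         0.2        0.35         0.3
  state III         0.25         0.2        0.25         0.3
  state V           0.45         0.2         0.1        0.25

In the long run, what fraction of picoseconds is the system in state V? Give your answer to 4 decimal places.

Let the stationary distribution be π with π = πP and π_1 + π_2 + π_3 + π_4 = 1.
π_1 = 0.3·π_1 + 0.15·π_2 + 0.25·π_3 + 0.45·π_4
π_2 = 0.25·π_1 + 0.2·π_2 + 0.2·π_3 + 0.2·π_4
π_3 = 0.3·π_1 + 0.35·π_2 + 0.25·π_3 + 0.1·π_4
Solving with the normalization constraint gives π = (0.2919, 0.2146, 0.2495, 0.2440).
So the stationary probability of state V is 0.2440.

0.2440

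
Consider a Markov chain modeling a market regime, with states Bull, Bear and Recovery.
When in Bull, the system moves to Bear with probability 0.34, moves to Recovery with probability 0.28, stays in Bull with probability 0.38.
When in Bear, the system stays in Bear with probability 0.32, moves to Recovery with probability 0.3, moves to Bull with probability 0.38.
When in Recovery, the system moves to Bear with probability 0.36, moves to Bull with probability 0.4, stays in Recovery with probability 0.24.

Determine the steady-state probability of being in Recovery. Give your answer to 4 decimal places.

0.2757

Let the stationary distribution be π with π = πP and π_1 + π_2 + π_3 = 1.
π_1 = 0.38·π_1 + 0.38·π_2 + 0.4·π_3
π_2 = 0.34·π_1 + 0.32·π_2 + 0.36·π_3
Solving with the normalization constraint gives π = (0.3855, 0.3387, 0.2757).
So the stationary probability of Recovery is 0.2757.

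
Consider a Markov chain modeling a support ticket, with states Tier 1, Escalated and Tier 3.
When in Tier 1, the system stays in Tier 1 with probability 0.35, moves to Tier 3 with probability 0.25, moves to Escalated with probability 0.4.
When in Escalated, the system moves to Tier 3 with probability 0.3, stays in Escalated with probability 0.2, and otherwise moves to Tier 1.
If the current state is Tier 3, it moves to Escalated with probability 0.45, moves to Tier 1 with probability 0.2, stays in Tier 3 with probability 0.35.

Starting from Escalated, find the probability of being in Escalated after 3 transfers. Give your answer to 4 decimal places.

Propagate the distribution vector 3 transfers from Escalated.
After 0 transfers: (0.0000, 1.0000, 0.0000)
After 1 transfer: (0.5000, 0.2000, 0.3000)
After 2 transfers: (0.3350, 0.3750, 0.2900)
After 3 transfers: (0.3628, 0.3395, 0.2978)
P(in Escalated after 3 transfers) = 0.3395

0.3395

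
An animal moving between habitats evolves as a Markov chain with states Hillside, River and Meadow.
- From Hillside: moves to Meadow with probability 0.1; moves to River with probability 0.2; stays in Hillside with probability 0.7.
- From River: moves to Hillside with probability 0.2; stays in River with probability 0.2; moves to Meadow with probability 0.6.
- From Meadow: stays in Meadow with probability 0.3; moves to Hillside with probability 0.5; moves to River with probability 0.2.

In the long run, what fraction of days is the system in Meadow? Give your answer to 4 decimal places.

Let the stationary distribution be π with π = πP and π_1 + π_2 + π_3 = 1.
π_1 = 0.7·π_1 + 0.2·π_2 + 0.5·π_3
π_2 = 0.2·π_1 + 0.2·π_2 + 0.2·π_3
Solving with the normalization constraint gives π = (0.5500, 0.2000, 0.2500).
So the stationary probability of Meadow is 0.2500.

0.2500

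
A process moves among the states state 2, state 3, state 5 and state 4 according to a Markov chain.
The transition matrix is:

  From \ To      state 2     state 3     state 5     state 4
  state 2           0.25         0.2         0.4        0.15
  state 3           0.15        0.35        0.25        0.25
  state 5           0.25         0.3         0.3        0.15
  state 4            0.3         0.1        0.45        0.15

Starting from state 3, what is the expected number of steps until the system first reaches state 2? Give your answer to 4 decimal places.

4.7518

Let t(s) be the expected number of steps to first reach state 2 from state s, with t(state 2) = 0. Conditioning on the first step:
t(state 3) = 1 + 0.35·t(state 3) + 0.25·t(state 5) + 0.25·t(state 4)
t(state 5) = 1 + 0.3·t(state 3) + 0.3·t(state 5) + 0.15·t(state 4)
t(state 4) = 1 + 0.1·t(state 3) + 0.45·t(state 5) + 0.15·t(state 4)
Solving: t(state 3) = 4.7518, t(state 5) = 4.3279, t(state 4) = 4.0268.
Expected steps from state 3 to state 2: 4.7518.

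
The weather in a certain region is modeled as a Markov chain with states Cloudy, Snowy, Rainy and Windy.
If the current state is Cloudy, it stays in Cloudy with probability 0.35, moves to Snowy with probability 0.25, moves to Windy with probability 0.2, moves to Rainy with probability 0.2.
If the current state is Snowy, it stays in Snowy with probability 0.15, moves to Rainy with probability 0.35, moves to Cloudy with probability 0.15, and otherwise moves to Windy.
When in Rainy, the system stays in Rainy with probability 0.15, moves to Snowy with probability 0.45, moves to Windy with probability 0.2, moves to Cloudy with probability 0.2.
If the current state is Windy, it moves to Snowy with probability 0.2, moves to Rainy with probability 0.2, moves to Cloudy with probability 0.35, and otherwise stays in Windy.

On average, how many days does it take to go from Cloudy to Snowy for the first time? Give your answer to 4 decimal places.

3.6027

Let t(s) be the expected number of days to first reach Snowy from state s, with t(Snowy) = 0. Conditioning on the first day:
t(Cloudy) = 1 + 0.35·t(Cloudy) + 0.2·t(Rainy) + 0.2·t(Windy)
t(Rainy) = 1 + 0.2·t(Cloudy) + 0.15·t(Rainy) + 0.2·t(Windy)
t(Windy) = 1 + 0.35·t(Cloudy) + 0.2·t(Rainy) + 0.25·t(Windy)
Solving: t(Cloudy) = 3.6027, t(Rainy) = 2.9165, t(Windy) = 3.7923.
Expected days from Cloudy to Snowy: 3.6027.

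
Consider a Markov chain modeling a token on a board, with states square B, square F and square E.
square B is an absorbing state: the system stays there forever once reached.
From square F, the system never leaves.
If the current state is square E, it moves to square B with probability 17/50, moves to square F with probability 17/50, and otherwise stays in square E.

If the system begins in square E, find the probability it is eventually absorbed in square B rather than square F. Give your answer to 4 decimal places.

0.5000

Let h(s) be the probability of absorption at square B starting from transient state s. Then h(square B) = 1 and h(square F) = 0. By first-step analysis:
h(square E) = 0.34·1 + 0.34·0 + 0.32·h(square E)
Solving: h(square E) = 0.5000.
Starting from square E, the probability is 0.5000.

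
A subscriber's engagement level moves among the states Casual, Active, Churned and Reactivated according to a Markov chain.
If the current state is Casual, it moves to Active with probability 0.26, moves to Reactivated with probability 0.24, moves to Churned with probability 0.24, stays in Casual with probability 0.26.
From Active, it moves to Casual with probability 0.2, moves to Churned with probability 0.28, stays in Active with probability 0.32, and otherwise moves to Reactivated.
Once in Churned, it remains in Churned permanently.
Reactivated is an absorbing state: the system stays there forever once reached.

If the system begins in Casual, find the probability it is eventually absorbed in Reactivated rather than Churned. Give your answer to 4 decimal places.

0.4770

Let h(s) be the probability of absorption at Reactivated starting from transient state s. Then h(Reactivated) = 1 and h(Churned) = 0. By first-step analysis:
h(Casual) = 0.26·h(Casual) + 0.26·h(Active) + 0.24·0 + 0.24·1
h(Active) = 0.2·h(Casual) + 0.32·h(Active) + 0.28·0 + 0.2·1
Solving: h(Casual) = 0.4770, h(Active) = 0.4344.
Starting from Casual, the probability is 0.4770.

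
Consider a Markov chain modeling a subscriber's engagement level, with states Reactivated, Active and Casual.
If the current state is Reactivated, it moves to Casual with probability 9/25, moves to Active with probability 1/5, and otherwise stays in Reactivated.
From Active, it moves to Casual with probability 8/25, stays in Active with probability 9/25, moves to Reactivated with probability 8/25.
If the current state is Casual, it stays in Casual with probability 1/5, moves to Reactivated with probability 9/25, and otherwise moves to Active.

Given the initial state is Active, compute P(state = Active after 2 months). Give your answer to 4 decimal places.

0.3344

Sum over the intermediate state after 1 month:
P = P(Active→Reactivated)·P(Reactivated→Active) + P(Active→Active)·P(Active→Active) + P(Active→Casual)·P(Casual→Active)
  = 0.32×0.2 + 0.36×0.36 + 0.32×0.44
  = 0.0640 + 0.1296 + 0.1408 = 0.3344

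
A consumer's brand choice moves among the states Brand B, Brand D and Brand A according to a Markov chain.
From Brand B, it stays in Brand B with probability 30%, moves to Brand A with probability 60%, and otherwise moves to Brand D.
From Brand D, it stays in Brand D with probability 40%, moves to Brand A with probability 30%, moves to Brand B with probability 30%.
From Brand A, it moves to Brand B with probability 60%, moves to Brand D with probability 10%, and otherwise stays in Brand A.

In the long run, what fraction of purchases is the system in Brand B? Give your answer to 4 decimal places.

Let the stationary distribution be π with π = πP and π_1 + π_2 + π_3 = 1.
π_1 = 0.3·π_1 + 0.3·π_2 + 0.6·π_3
π_2 = 0.1·π_1 + 0.4·π_2 + 0.1·π_3
Solving with the normalization constraint gives π = (0.4286, 0.1429, 0.4286).
So the stationary probability of Brand B is 0.4286.

0.4286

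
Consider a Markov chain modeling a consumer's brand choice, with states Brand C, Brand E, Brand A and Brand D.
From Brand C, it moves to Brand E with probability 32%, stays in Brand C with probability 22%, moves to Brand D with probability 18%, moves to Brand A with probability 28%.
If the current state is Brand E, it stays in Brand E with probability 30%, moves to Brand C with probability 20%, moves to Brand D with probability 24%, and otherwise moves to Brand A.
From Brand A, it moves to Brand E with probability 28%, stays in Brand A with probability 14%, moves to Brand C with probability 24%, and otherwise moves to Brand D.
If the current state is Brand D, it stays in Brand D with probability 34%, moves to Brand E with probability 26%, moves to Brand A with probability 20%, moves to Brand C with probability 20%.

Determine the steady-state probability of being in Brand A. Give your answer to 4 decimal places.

Let the stationary distribution be π with π = πP and π_1 + π_2 + π_3 + π_4 = 1.
π_1 = 0.22·π_1 + 0.2·π_2 + 0.24·π_3 + 0.2·π_4
π_2 = 0.32·π_1 + 0.3·π_2 + 0.28·π_3 + 0.26·π_4
π_3 = 0.28·π_1 + 0.26·π_2 + 0.14·π_3 + 0.2·π_4
Solving with the normalization constraint gives π = (0.2131, 0.2888, 0.2211, 0.2770).
So the stationary probability of Brand A is 0.2211.

0.2211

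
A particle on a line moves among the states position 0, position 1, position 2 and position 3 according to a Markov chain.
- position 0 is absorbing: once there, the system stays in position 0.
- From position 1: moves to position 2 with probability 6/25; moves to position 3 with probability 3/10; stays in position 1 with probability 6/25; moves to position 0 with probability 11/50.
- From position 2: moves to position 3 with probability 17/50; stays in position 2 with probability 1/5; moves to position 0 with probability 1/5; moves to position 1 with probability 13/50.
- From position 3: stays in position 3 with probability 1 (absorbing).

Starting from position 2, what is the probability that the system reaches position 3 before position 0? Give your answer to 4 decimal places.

0.6166

Let h(s) be the probability of absorption at position 3 starting from transient state s. Then h(position 3) = 1 and h(position 0) = 0. By first-step analysis:
h(position 1) = 0.22·0 + 0.24·h(position 1) + 0.24·h(position 2) + 0.3·1
h(position 2) = 0.2·0 + 0.26·h(position 1) + 0.2·h(position 2) + 0.34·1
Solving: h(position 1) = 0.5894, h(position 2) = 0.6166.
Starting from position 2, the probability is 0.6166.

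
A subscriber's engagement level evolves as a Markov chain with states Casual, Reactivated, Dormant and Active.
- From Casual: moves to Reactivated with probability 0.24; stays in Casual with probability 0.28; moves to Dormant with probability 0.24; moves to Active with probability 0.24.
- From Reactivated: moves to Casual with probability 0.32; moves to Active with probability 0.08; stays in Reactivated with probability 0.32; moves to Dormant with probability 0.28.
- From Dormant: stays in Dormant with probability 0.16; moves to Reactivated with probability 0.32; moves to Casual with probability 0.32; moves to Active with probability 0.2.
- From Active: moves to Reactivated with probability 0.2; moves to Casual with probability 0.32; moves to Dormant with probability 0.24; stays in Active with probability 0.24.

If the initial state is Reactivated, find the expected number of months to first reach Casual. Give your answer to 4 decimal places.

3.1250

Let t(s) be the expected number of months to first reach Casual from state s, with t(Casual) = 0. Conditioning on the first month:
t(Reactivated) = 1 + 0.32·t(Reactivated) + 0.28·t(Dormant) + 0.08·t(Active)
t(Dormant) = 1 + 0.32·t(Reactivated) + 0.16·t(Dormant) + 0.2·t(Active)
t(Active) = 1 + 0.2·t(Reactivated) + 0.24·t(Dormant) + 0.24·t(Active)
Solving: t(Reactivated) = 3.1250, t(Dormant) = 3.1250, t(Active) = 3.1250.
Expected months from Reactivated to Casual: 3.1250.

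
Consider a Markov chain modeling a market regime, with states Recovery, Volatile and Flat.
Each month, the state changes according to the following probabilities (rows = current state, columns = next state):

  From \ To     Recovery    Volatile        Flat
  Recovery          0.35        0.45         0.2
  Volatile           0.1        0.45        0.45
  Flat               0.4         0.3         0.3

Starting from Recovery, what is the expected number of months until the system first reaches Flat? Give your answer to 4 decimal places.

Let t(s) be the expected number of months to first reach Flat from state s, with t(Flat) = 0. Conditioning on the first month:
t(Recovery) = 1 + 0.35·t(Recovery) + 0.45·t(Volatile)
t(Volatile) = 1 + 0.1·t(Recovery) + 0.45·t(Volatile)
Solving: t(Recovery) = 3.2000, t(Volatile) = 2.4000.
Expected months from Recovery to Flat: 3.2000.

3.2000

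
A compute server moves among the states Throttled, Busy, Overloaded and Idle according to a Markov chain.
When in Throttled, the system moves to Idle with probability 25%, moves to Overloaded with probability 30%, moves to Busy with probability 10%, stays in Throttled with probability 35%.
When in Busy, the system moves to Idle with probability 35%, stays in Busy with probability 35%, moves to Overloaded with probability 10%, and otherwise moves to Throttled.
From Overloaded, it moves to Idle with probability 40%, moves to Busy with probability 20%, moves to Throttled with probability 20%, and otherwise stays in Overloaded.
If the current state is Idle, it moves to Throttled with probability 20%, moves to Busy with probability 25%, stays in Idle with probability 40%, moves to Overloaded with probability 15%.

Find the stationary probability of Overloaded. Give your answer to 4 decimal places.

0.1830

Let the stationary distribution be π with π = πP and π_1 + π_2 + π_3 + π_4 = 1.
π_1 = 0.35·π_1 + 0.2·π_2 + 0.2·π_3 + 0.2·π_4
π_2 = 0.1·π_1 + 0.35·π_2 + 0.2·π_3 + 0.25·π_4
π_3 = 0.3·π_1 + 0.1·π_2 + 0.2·π_3 + 0.15·π_4
Solving with the normalization constraint gives π = (0.2353, 0.2284, 0.1830, 0.3533).
So the stationary probability of Overloaded is 0.1830.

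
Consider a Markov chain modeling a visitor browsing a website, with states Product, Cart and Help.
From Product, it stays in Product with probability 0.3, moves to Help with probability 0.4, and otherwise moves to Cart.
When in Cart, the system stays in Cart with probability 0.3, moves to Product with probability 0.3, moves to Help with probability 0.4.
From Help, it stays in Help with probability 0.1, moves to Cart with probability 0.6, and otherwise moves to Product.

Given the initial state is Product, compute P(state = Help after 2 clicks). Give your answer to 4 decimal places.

0.2800

Sum over the intermediate state after 1 click:
P = P(Product→Product)·P(Product→Help) + P(Product→Cart)·P(Cart→Help) + P(Product→Help)·P(Help→Help)
  = 0.3×0.4 + 0.3×0.4 + 0.4×0.1
  = 0.1200 + 0.1200 + 0.0400 = 0.2800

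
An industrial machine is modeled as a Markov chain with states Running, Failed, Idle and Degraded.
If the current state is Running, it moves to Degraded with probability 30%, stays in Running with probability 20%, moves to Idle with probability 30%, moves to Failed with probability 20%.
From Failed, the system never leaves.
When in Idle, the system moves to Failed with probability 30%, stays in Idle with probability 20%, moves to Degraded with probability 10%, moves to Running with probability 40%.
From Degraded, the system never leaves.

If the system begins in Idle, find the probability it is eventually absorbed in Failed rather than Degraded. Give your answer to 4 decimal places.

Let h(s) be the probability of absorption at Failed starting from transient state s. Then h(Failed) = 1 and h(Degraded) = 0. By first-step analysis:
h(Running) = 0.2·h(Running) + 0.2·1 + 0.3·h(Idle) + 0.3·0
h(Idle) = 0.4·h(Running) + 0.3·1 + 0.2·h(Idle) + 0.1·0
Solving: h(Running) = 0.4808, h(Idle) = 0.6154.
Starting from Idle, the probability is 0.6154.

0.6154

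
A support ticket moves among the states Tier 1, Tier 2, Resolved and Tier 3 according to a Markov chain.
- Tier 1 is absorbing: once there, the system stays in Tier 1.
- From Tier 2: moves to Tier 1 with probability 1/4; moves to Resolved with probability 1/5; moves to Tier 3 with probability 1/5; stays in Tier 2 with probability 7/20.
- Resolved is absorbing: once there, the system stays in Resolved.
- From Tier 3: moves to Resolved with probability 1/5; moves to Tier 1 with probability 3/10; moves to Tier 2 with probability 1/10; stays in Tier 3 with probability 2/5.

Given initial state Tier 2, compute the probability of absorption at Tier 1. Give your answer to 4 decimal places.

0.5676

Let h(s) be the probability of absorption at Tier 1 starting from transient state s. Then h(Tier 1) = 1 and h(Resolved) = 0. By first-step analysis:
h(Tier 2) = 0.25·1 + 0.35·h(Tier 2) + 0.2·0 + 0.2·h(Tier 3)
h(Tier 3) = 0.3·1 + 0.1·h(Tier 2) + 0.2·0 + 0.4·h(Tier 3)
Solving: h(Tier 2) = 0.5676, h(Tier 3) = 0.5946.
Starting from Tier 2, the probability is 0.5676.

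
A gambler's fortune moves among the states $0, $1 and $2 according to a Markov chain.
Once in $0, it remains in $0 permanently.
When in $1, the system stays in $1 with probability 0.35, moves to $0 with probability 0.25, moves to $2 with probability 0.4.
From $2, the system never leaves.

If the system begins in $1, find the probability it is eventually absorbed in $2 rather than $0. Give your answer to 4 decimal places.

0.6154

Let h(s) be the probability of absorption at $2 starting from transient state s. Then h($2) = 1 and h($0) = 0. By first-step analysis:
h($1) = 0.25·0 + 0.35·h($1) + 0.4·1
Solving: h($1) = 0.6154.
Starting from $1, the probability is 0.6154.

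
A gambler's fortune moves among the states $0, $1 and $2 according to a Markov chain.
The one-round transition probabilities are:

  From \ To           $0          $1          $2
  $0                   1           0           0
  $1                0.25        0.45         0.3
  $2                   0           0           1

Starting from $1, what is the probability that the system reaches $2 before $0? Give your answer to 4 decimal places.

0.5455

Let h(s) be the probability of absorption at $2 starting from transient state s. Then h($2) = 1 and h($0) = 0. By first-step analysis:
h($1) = 0.25·0 + 0.45·h($1) + 0.3·1
Solving: h($1) = 0.5455.
Starting from $1, the probability is 0.5455.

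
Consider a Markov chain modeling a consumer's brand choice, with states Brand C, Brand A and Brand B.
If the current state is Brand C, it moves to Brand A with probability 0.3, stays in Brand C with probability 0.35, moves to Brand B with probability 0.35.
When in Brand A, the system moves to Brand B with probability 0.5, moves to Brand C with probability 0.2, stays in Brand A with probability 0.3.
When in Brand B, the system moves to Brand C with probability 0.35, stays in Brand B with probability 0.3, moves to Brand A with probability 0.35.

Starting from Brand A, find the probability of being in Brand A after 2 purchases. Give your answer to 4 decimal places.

0.3250

Sum over the intermediate state after 1 purchase:
P = P(Brand A→Brand C)·P(Brand C→Brand A) + P(Brand A→Brand A)·P(Brand A→Brand A) + P(Brand A→Brand B)·P(Brand B→Brand A)
  = 0.2×0.3 + 0.3×0.3 + 0.5×0.35
  = 0.0600 + 0.0900 + 0.1750 = 0.3250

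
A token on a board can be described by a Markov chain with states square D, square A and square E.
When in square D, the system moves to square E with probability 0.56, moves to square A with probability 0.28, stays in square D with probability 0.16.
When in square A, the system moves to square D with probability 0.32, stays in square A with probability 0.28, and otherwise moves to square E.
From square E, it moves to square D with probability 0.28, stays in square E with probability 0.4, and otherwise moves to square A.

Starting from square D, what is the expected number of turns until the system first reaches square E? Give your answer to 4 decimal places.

Let t(s) be the expected number of turns to first reach square E from state s, with t(square E) = 0. Conditioning on the first turn:
t(square D) = 1 + 0.16·t(square D) + 0.28·t(square A)
t(square A) = 1 + 0.32·t(square D) + 0.28·t(square A)
Solving: t(square D) = 1.9410, t(square A) = 2.2516.
Expected turns from square D to square E: 1.9410.

1.9410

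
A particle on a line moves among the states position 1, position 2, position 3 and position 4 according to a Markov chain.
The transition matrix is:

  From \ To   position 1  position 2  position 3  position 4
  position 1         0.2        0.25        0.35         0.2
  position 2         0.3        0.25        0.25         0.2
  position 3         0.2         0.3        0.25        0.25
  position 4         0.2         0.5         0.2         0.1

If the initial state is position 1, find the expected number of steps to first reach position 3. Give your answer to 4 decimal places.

Let t(s) be the expected number of steps to first reach position 3 from state s, with t(position 3) = 0. Conditioning on the first step:
t(position 1) = 1 + 0.2·t(position 1) + 0.25·t(position 2) + 0.2·t(position 4)
t(position 2) = 1 + 0.3·t(position 1) + 0.25·t(position 2) + 0.2·t(position 4)
t(position 4) = 1 + 0.2·t(position 1) + 0.5·t(position 2) + 0.1·t(position 4)
Solving: t(position 1) = 3.4109, t(position 2) = 3.7519, t(position 4) = 3.9535.
Expected steps from position 1 to position 3: 3.4109.

3.4109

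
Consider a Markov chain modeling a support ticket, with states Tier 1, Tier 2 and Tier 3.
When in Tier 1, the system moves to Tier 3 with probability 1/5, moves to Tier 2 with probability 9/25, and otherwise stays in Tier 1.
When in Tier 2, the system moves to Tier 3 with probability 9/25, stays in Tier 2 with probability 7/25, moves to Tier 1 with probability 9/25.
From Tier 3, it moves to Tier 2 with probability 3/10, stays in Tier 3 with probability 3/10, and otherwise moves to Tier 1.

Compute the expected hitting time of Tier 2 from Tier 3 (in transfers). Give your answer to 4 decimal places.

Let t(s) be the expected number of transfers to first reach Tier 2 from state s, with t(Tier 2) = 0. Conditioning on the first transfer:
t(Tier 1) = 1 + 0.44·t(Tier 1) + 0.2·t(Tier 3)
t(Tier 3) = 1 + 0.4·t(Tier 1) + 0.3·t(Tier 3)
Solving: t(Tier 1) = 2.8846, t(Tier 3) = 3.0769.
Expected transfers from Tier 3 to Tier 2: 3.0769.

3.0769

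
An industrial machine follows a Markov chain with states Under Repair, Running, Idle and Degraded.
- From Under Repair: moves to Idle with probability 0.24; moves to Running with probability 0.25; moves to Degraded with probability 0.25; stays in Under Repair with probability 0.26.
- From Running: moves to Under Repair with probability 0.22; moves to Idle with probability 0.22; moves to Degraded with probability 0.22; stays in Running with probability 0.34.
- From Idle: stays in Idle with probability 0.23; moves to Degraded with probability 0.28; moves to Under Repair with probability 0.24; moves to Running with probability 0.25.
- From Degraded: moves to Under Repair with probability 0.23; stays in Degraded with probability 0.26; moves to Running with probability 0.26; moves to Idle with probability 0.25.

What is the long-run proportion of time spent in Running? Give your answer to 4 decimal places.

0.2775

Let the stationary distribution be π with π = πP and π_1 + π_2 + π_3 + π_4 = 1.
π_1 = 0.26·π_1 + 0.22·π_2 + 0.24·π_3 + 0.23·π_4
π_2 = 0.25·π_1 + 0.34·π_2 + 0.25·π_3 + 0.26·π_4
π_3 = 0.24·π_1 + 0.22·π_2 + 0.23·π_3 + 0.25·π_4
Solving with the normalization constraint gives π = (0.2367, 0.2775, 0.2346, 0.2512).
So the stationary probability of Running is 0.2775.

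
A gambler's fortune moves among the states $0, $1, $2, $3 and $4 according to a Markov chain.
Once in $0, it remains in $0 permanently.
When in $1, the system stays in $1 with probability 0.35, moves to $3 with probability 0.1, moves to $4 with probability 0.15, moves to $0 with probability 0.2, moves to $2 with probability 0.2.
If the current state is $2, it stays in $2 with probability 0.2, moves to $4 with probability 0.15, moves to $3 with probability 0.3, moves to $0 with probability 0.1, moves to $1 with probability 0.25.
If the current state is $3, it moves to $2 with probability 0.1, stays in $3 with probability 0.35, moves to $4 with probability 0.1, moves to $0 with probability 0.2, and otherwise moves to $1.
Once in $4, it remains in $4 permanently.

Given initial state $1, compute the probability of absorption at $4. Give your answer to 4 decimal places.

0.4366

Let h(s) be the probability of absorption at $4 starting from transient state s. Then h($4) = 1 and h($0) = 0. By first-step analysis:
h($1) = 0.2·0 + 0.35·h($1) + 0.2·h($2) + 0.1·h($3) + 0.15·1
h($2) = 0.1·0 + 0.25·h($1) + 0.2·h($2) + 0.3·h($3) + 0.15·1
h($3) = 0.2·0 + 0.25·h($1) + 0.1·h($2) + 0.35·h($3) + 0.1·1
Solving: h($1) = 0.4366, h($2) = 0.4718, h($3) = 0.3944.
Starting from $1, the probability is 0.4366.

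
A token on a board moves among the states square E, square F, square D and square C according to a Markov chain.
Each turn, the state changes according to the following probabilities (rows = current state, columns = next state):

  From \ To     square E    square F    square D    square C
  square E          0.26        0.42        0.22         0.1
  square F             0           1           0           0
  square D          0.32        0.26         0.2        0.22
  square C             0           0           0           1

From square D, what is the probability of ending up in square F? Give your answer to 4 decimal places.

0.6265

Let h(s) be the probability of absorption at square F starting from transient state s. Then h(square F) = 1 and h(square C) = 0. By first-step analysis:
h(square E) = 0.26·h(square E) + 0.42·1 + 0.22·h(square D) + 0.1·0
h(square D) = 0.32·h(square E) + 0.26·1 + 0.2·h(square D) + 0.22·0
Solving: h(square E) = 0.7538, h(square D) = 0.6265.
Starting from square D, the probability is 0.6265.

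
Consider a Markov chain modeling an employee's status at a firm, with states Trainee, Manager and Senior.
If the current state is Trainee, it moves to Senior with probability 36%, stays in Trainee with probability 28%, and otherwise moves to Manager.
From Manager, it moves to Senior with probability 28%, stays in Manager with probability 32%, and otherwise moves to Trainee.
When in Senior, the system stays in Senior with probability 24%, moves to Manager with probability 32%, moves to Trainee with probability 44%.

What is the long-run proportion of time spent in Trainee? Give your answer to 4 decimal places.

0.3678

Let the stationary distribution be π with π = πP and π_1 + π_2 + π_3 = 1.
π_1 = 0.28·π_1 + 0.4·π_2 + 0.44·π_3
π_2 = 0.36·π_1 + 0.32·π_2 + 0.32·π_3
Solving with the normalization constraint gives π = (0.3678, 0.3347, 0.2975).
So the stationary probability of Trainee is 0.3678.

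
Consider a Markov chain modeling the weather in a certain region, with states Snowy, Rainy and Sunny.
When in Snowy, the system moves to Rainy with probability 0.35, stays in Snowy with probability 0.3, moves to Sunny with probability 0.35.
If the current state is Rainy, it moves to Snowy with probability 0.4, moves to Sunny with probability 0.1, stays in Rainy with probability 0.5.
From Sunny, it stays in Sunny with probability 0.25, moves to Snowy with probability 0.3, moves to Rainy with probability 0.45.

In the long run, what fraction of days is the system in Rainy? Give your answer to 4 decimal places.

0.4375

Let the stationary distribution be π with π = πP and π_1 + π_2 + π_3 = 1.
π_1 = 0.3·π_1 + 0.4·π_2 + 0.3·π_3
π_2 = 0.35·π_1 + 0.5·π_2 + 0.45·π_3
Solving with the normalization constraint gives π = (0.3438, 0.4375, 0.2188).
So the stationary probability of Rainy is 0.4375.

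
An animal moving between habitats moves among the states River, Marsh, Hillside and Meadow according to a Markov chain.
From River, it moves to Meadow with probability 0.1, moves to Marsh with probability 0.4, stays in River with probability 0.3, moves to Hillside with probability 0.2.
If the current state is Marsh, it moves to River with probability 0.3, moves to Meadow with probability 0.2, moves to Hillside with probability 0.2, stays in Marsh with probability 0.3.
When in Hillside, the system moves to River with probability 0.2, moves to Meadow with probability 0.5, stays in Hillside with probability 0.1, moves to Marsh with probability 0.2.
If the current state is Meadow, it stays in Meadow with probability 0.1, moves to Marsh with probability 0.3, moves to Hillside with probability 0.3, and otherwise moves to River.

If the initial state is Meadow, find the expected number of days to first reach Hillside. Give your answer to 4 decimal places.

Let t(s) be the expected number of days to first reach Hillside from state s, with t(Hillside) = 0. Conditioning on the first day:
t(River) = 1 + 0.3·t(River) + 0.4·t(Marsh) + 0.1·t(Meadow)
t(Marsh) = 1 + 0.3·t(River) + 0.3·t(Marsh) + 0.2·t(Meadow)
t(Meadow) = 1 + 0.3·t(River) + 0.3·t(Marsh) + 0.1·t(Meadow)
Solving: t(River) = 4.6835, t(Marsh) = 4.6414, t(Meadow) = 4.2194.
Expected days from Meadow to Hillside: 4.2194.

4.2194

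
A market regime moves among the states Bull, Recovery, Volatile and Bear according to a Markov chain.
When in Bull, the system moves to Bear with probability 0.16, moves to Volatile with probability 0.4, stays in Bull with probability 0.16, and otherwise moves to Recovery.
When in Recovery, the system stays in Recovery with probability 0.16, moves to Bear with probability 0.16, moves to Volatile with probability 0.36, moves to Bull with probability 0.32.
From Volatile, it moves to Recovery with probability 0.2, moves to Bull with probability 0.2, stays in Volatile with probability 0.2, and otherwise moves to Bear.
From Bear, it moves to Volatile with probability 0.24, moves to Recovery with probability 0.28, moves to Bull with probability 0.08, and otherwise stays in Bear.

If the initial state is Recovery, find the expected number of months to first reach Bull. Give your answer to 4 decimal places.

4.6563

Let t(s) be the expected number of months to first reach Bull from state s, with t(Bull) = 0. Conditioning on the first month:
t(Recovery) = 1 + 0.16·t(Recovery) + 0.36·t(Volatile) + 0.16·t(Bear)
t(Volatile) = 1 + 0.2·t(Recovery) + 0.2·t(Volatile) + 0.4·t(Bear)
t(Bear) = 1 + 0.28·t(Recovery) + 0.24·t(Volatile) + 0.4·t(Bear)
Solving: t(Recovery) = 4.6563, t(Volatile) = 5.4173, t(Bear) = 6.0065.
Expected months from Recovery to Bull: 4.6563.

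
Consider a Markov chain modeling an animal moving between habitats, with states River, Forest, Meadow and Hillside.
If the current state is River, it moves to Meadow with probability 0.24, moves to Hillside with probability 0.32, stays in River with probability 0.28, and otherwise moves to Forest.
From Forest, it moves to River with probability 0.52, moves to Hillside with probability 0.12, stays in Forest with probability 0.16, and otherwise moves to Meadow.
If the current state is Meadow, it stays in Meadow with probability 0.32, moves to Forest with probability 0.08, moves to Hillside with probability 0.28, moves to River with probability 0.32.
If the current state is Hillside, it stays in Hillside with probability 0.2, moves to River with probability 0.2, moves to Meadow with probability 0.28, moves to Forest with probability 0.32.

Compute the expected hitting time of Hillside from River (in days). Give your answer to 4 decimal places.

Let t(s) be the expected number of days to first reach Hillside from state s, with t(Hillside) = 0. Conditioning on the first day:
t(River) = 1 + 0.28·t(River) + 0.16·t(Forest) + 0.24·t(Meadow)
t(Forest) = 1 + 0.52·t(River) + 0.16·t(Forest) + 0.2·t(Meadow)
t(Meadow) = 1 + 0.32·t(River) + 0.08·t(Forest) + 0.32·t(Meadow)
Solving: t(River) = 3.5475, t(Forest) = 4.2533, t(Meadow) = 3.6404.
Expected days from River to Hillside: 3.5475.

3.5475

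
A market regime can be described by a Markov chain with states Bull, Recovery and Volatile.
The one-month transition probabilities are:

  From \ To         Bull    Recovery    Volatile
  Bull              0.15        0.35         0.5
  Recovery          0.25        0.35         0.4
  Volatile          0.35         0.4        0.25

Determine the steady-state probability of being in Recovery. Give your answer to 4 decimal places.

0.3685

Let the stationary distribution be π with π = πP and π_1 + π_2 + π_3 = 1.
π_1 = 0.15·π_1 + 0.25·π_2 + 0.35·π_3
π_2 = 0.35·π_1 + 0.35·π_2 + 0.4·π_3
Solving with the normalization constraint gives π = (0.2610, 0.3685, 0.3705).
So the stationary probability of Recovery is 0.3685.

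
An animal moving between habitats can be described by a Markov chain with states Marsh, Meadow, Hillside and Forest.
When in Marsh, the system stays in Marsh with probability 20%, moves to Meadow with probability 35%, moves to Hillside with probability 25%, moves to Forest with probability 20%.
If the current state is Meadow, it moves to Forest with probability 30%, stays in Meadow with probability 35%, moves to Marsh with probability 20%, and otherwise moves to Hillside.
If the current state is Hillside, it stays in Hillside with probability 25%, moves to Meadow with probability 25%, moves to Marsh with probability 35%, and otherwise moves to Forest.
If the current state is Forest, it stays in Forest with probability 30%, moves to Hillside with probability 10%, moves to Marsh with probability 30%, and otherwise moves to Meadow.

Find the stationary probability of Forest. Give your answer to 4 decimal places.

Let the stationary distribution be π with π = πP and π_1 + π_2 + π_3 + π_4 = 1.
π_1 = 0.2·π_1 + 0.2·π_2 + 0.35·π_3 + 0.3·π_4
π_2 = 0.35·π_1 + 0.35·π_2 + 0.25·π_3 + 0.3·π_4
π_3 = 0.25·π_1 + 0.15·π_2 + 0.25·π_3 + 0.1·π_4
Solving with the normalization constraint gives π = (0.2519, 0.3195, 0.1809, 0.2477).
So the stationary probability of Forest is 0.2477.

0.2477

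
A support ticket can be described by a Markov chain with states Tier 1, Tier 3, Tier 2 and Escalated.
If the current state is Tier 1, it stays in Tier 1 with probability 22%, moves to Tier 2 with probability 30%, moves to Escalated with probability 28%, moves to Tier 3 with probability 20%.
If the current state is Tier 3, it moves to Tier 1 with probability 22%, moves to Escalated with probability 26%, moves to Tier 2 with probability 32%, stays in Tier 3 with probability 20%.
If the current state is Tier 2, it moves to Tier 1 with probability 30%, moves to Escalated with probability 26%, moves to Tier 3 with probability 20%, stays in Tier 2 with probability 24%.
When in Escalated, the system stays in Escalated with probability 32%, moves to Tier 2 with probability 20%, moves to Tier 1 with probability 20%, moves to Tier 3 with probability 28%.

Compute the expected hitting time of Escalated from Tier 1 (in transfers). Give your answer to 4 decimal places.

Let t(s) be the expected number of transfers to first reach Escalated from state s, with t(Escalated) = 0. Conditioning on the first transfer:
t(Tier 1) = 1 + 0.22·t(Tier 1) + 0.2·t(Tier 3) + 0.3·t(Tier 2)
t(Tier 3) = 1 + 0.22·t(Tier 1) + 0.2·t(Tier 3) + 0.32·t(Tier 2)
t(Tier 2) = 1 + 0.3·t(Tier 1) + 0.2·t(Tier 3) + 0.24·t(Tier 2)
Solving: t(Tier 1) = 3.7001, t(Tier 3) = 3.7755, t(Tier 2) = 3.7699.
Expected transfers from Tier 1 to Escalated: 3.7001.

3.7001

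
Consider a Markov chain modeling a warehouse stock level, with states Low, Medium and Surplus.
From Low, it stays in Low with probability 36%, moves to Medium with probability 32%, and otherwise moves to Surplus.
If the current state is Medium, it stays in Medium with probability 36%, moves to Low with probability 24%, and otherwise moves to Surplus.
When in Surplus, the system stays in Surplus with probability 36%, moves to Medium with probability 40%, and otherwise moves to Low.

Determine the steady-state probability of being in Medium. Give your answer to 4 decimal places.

Let the stationary distribution be π with π = πP and π_1 + π_2 + π_3 = 1.
π_1 = 0.36·π_1 + 0.24·π_2 + 0.24·π_3
π_2 = 0.32·π_1 + 0.36·π_2 + 0.4·π_3
Solving with the normalization constraint gives π = (0.2727, 0.3636, 0.3636).
So the stationary probability of Medium is 0.3636.

0.3636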